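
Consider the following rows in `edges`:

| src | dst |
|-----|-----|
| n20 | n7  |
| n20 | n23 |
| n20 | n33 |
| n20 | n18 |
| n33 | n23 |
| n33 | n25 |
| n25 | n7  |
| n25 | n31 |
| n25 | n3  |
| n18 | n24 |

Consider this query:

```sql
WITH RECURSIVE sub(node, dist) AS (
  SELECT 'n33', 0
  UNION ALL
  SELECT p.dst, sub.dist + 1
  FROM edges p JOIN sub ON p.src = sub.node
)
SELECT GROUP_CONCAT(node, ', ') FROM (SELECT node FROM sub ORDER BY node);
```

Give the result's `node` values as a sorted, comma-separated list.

n23, n25, n3, n31, n33, n7

Base: (n33, dist=0).
Iteration 1: edges from {n33} -> (n23, dist=1), (n25, dist=1).
Iteration 2: edges from {n23,n25} -> (n3, dist=2), (n31, dist=2), (n7, dist=2).
Iteration 3: no outgoing edges from {n3,n31,n7}; recursion stops.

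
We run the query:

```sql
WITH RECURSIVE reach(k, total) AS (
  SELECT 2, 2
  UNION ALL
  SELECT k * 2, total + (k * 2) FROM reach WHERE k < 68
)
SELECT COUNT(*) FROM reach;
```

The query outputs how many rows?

7

Base: k=2, total=2.
Iteration 1: 2 < 68 holds -> k = 2 * 2 = 4, total = 2 + 4 = 6.
Iteration 2: 4 < 68 holds -> k = 4 * 2 = 8, total = 6 + 8 = 14.
Iteration 3: 8 < 68 holds -> k = 8 * 2 = 16, total = 14 + 16 = 30.
Iteration 4: 16 < 68 holds -> k = 16 * 2 = 32, total = 30 + 32 = 62.
Iteration 5: 32 < 68 holds -> k = 32 * 2 = 64, total = 62 + 64 = 126.
Iteration 6: 64 < 68 holds -> k = 64 * 2 = 128, total = 126 + 128 = 254.
Iteration 7: 128 < 68 fails; recursion stops.
Total rows emitted: 7.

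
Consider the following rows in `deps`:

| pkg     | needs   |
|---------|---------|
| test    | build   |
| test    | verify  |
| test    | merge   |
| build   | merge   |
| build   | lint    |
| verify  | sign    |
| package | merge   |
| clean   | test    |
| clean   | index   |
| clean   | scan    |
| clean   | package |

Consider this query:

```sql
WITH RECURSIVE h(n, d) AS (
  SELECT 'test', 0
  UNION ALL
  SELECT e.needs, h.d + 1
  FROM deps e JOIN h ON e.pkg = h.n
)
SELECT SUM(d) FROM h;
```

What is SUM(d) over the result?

9

Base: (test, d=0).
Iteration 1: edges from {test} -> (build, d=1), (merge, d=1), (verify, d=1).
Iteration 2: edges from {build,merge,verify} -> (lint, d=2), (merge, d=2), (sign, d=2).
Iteration 3: no outgoing edges from {lint,merge,sign}; recursion stops.
SUM(d) = 0 + 1 + 1 + 1 + 2 + 2 + 2 = 9.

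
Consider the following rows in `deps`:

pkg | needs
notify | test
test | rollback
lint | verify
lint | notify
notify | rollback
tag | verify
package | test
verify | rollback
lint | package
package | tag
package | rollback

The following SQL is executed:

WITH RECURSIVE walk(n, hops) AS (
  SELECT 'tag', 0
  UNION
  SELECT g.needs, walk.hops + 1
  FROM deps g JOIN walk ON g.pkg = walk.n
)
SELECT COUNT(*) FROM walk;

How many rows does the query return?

3

Base: (tag, hops=0).
Iteration 1: edges from {tag} -> (verify, hops=1).
Iteration 2: edges from {verify} -> (rollback, hops=2).
Iteration 3: no outgoing edges from {rollback}; recursion stops.
Total rows emitted: 3.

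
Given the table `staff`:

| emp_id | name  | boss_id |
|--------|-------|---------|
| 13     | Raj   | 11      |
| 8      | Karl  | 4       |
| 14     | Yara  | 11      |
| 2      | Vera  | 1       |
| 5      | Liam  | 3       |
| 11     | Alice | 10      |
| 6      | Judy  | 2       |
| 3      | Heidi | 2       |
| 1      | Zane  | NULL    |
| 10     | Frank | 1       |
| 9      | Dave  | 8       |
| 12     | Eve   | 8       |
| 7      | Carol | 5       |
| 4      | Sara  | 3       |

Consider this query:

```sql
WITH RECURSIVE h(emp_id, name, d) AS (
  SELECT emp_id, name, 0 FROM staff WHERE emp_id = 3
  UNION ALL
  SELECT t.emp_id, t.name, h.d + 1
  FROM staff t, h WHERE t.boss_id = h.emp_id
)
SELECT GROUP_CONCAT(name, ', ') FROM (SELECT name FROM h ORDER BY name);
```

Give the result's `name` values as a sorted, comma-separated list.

Carol, Dave, Eve, Heidi, Karl, Liam, Sara

Base: emp_id=3 (Heidi) at d 0.
Iteration 1: rows with boss_id in {3} -> Sara (id 4, d 1), Liam (id 5, d 1).
Iteration 2: rows with boss_id in {4,5} -> Carol (id 7, d 2), Karl (id 8, d 2).
Iteration 3: rows with boss_id in {7,8} -> Dave (id 9, d 3), Eve (id 12, d 3).
Iteration 4: no rows with boss_id in {9,12}; recursion stops.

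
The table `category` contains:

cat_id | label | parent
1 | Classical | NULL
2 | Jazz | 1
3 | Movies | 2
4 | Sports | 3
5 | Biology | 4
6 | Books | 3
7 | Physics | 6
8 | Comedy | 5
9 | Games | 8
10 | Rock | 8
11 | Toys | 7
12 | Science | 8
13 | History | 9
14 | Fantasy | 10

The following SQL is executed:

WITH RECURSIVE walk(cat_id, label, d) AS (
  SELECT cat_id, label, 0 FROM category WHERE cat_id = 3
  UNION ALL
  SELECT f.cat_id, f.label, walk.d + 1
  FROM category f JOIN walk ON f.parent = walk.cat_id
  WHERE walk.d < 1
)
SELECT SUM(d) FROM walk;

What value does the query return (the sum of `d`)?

2

Base: cat_id=3 (Movies) at d 0.
Iteration 1: rows with parent in {3} -> Sports (id 4, d 1), Books (id 6, d 1).
Iteration 2: d < 1 fails for all current rows; recursion stops.
SUM(d) = 0 + 1 + 1 = 2.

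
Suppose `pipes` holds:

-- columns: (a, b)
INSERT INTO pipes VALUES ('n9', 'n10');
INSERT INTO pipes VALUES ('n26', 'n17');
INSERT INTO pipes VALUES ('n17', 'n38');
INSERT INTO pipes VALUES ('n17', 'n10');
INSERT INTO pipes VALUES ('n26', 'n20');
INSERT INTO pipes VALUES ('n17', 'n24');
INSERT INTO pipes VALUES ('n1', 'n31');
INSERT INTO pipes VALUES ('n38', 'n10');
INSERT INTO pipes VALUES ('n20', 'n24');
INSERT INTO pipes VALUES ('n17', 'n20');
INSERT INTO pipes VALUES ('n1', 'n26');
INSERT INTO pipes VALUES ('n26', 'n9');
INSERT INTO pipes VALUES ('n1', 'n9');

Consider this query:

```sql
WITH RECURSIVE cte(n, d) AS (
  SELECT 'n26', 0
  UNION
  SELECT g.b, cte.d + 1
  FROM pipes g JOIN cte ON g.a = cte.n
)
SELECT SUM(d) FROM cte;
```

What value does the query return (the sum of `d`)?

17

Base: (n26, d=0).
Iteration 1: edges from {n26} -> (n17, d=1), (n20, d=1), (n9, d=1).
Iteration 2: edges from {n17,n20,n9} -> (n10, d=2), (n20, d=2), (n24, d=2), (n38, d=2). [UNION drops 2 duplicate row(s)]
Iteration 3: edges from {n10,n20,n24,n38} -> (n10, d=3), (n24, d=3).
Iteration 4: no outgoing edges from {n10,n24}; recursion stops.
SUM(d) = 0 + 1 + 1 + 1 + 2 + 2 + 2 + 2 + 3 + 3 = 17.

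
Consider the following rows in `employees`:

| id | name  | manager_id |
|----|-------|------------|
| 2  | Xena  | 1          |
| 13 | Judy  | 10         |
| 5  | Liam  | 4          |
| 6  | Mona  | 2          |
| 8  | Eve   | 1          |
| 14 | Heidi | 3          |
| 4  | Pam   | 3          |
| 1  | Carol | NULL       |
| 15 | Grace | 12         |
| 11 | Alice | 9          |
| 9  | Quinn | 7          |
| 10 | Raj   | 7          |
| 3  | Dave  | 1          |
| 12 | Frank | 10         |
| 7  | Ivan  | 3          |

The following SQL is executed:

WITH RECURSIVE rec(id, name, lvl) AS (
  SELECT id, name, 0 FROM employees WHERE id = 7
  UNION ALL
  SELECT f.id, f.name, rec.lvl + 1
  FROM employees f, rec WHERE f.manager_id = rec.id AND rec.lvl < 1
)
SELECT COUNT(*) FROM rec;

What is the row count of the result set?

3

Base: id=7 (Ivan) at lvl 0.
Iteration 1: rows with manager_id in {7} -> Quinn (id 9, lvl 1), Raj (id 10, lvl 1).
Iteration 2: lvl < 1 fails for all current rows; recursion stops.
Total rows emitted: 3.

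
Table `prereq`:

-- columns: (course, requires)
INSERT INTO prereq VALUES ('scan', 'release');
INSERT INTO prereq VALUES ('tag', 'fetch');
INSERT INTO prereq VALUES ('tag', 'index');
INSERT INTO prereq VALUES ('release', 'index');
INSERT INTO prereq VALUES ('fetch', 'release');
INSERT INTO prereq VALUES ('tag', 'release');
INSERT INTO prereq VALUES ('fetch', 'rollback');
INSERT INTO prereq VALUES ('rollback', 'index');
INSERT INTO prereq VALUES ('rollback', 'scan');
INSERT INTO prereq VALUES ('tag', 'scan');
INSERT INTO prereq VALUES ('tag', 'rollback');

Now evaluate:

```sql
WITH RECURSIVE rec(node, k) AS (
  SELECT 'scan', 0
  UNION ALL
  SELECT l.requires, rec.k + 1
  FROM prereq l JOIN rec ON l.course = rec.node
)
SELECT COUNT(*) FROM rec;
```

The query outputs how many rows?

Base: (scan, k=0).
Iteration 1: edges from {scan} -> (release, k=1).
Iteration 2: edges from {release} -> (index, k=2).
Iteration 3: no outgoing edges from {index}; recursion stops.
Total rows emitted: 3.

3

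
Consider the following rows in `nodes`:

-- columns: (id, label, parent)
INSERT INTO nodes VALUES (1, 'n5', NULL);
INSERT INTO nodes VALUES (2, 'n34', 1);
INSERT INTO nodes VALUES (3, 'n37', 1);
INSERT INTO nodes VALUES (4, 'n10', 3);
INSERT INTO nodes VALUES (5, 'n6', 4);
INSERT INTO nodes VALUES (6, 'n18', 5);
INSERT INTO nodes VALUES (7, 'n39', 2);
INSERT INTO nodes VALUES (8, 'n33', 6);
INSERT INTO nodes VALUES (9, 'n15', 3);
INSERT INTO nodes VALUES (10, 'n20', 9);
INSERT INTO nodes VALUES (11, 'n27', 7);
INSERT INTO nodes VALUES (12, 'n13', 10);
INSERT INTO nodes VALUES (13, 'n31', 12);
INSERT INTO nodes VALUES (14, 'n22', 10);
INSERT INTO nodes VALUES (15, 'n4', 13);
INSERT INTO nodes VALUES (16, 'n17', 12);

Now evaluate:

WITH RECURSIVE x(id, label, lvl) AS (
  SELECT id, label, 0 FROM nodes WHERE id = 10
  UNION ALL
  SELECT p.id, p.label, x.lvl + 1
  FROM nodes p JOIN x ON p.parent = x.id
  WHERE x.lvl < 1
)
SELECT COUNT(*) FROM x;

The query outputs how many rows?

Base: id=10 (n20) at lvl 0.
Iteration 1: rows with parent in {10} -> n13 (id 12, lvl 1), n22 (id 14, lvl 1).
Iteration 2: lvl < 1 fails for all current rows; recursion stops.
Total rows emitted: 3.

3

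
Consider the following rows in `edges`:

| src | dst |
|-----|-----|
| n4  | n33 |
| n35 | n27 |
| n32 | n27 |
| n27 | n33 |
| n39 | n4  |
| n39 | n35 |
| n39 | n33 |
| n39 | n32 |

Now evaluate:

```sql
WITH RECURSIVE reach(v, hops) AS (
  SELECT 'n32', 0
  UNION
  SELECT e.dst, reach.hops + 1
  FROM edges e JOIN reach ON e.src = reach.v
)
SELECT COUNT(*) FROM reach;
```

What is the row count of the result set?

Base: (n32, hops=0).
Iteration 1: edges from {n32} -> (n27, hops=1).
Iteration 2: edges from {n27} -> (n33, hops=2).
Iteration 3: no outgoing edges from {n33}; recursion stops.
Total rows emitted: 3.

3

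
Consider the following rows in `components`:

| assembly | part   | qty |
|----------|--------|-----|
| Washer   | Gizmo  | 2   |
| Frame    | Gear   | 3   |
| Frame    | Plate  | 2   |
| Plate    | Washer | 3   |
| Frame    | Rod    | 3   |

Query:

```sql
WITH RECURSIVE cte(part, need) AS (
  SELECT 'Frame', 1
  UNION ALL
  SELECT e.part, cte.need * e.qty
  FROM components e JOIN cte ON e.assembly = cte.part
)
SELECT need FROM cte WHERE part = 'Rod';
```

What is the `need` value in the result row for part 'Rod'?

Base: (Frame, need=1).
Iteration 1: components of {Frame} -> Gear = 1*3 = 3, Plate = 1*2 = 2, Rod = 1*3 = 3.
Iteration 2: components of {Gear,Plate,Rod} -> Washer = 2*3 = 6.
Iteration 3: components of {Washer} -> Gizmo = 6*2 = 12.
Iteration 4: no further components; recursion stops.

3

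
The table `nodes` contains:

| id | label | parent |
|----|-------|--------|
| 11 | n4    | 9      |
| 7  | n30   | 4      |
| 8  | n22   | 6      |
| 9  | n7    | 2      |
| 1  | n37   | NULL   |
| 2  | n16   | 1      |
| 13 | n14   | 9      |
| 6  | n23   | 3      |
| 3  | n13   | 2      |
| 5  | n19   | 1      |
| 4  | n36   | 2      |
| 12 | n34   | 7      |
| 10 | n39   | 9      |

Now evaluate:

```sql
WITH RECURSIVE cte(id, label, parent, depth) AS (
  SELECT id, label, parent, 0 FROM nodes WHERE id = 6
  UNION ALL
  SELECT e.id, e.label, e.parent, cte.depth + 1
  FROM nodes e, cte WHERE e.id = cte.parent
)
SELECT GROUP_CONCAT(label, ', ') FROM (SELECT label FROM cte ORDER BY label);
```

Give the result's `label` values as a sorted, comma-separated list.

Base: id=6 (n23), parent=3, depth 0.
Iteration 1: join on id=3 -> n13 (id 3, parent=2, depth 1).
Iteration 2: join on id=2 -> n16 (id 2, parent=1, depth 2).
Iteration 3: join on id=1 -> n37 (id 1, parent=NULL, depth 3).
Iteration 4: parent is NULL; no match; recursion stops.

n13, n16, n23, n37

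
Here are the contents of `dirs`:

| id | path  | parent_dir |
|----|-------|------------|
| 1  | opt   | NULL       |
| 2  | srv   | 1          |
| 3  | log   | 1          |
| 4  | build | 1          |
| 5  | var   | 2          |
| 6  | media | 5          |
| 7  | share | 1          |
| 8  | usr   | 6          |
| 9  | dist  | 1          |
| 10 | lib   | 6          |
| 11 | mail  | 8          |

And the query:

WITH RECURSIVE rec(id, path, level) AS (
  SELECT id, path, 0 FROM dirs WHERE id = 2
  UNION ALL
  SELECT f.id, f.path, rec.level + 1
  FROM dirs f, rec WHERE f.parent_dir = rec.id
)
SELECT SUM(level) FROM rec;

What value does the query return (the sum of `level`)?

13

Base: id=2 (srv) at level 0.
Iteration 1: rows with parent_dir in {2} -> var (id 5, level 1).
Iteration 2: rows with parent_dir in {5} -> media (id 6, level 2).
Iteration 3: rows with parent_dir in {6} -> usr (id 8, level 3), lib (id 10, level 3).
Iteration 4: rows with parent_dir in {8,10} -> mail (id 11, level 4).
Iteration 5: no rows with parent_dir in {11}; recursion stops.
SUM(level) = 0 + 1 + 2 + 3 + 3 + 4 = 13.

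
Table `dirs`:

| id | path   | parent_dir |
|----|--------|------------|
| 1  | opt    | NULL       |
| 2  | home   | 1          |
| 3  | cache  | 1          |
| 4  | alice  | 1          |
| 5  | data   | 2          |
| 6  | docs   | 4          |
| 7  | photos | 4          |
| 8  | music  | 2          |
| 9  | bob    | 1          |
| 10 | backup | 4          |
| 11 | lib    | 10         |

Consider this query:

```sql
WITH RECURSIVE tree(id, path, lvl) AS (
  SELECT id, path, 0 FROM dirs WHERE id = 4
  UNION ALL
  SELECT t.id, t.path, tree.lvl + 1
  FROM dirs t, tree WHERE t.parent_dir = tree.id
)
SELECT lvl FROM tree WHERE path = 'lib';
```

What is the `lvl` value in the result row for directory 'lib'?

Base: id=4 (alice) at lvl 0.
Iteration 1: rows with parent_dir in {4} -> docs (id 6, lvl 1), photos (id 7, lvl 1), backup (id 10, lvl 1).
Iteration 2: rows with parent_dir in {6,7,10} -> lib (id 11, lvl 2).
Iteration 3: no rows with parent_dir in {11}; recursion stops.

2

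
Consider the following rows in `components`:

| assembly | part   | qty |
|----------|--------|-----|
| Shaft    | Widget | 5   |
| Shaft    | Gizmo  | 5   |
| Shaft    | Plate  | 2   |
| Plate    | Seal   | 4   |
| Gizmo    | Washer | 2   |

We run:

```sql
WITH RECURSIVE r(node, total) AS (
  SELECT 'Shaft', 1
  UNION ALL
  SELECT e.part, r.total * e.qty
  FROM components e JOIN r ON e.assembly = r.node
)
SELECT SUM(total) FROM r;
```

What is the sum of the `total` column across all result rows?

Base: (Shaft, total=1).
Iteration 1: components of {Shaft} -> Gizmo = 1*5 = 5, Plate = 1*2 = 2, Widget = 1*5 = 5.
Iteration 2: components of {Gizmo,Plate,Widget} -> Seal = 2*4 = 8, Washer = 5*2 = 10.
Iteration 3: no further components; recursion stops.
SUM(total) = 1 + 2 + 5 + 5 + 8 + 10 = 31.

31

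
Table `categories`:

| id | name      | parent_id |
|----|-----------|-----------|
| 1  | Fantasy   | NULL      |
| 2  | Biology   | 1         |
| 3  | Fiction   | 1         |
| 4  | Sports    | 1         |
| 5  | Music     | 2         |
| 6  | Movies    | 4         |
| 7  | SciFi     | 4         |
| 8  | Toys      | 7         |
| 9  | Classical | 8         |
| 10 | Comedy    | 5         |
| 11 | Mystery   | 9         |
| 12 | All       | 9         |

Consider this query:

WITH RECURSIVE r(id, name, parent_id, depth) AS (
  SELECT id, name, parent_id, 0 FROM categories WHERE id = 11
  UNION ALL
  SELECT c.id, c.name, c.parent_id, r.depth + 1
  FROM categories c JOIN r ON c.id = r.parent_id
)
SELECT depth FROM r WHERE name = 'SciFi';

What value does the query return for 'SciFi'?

3

Base: id=11 (Mystery), parent_id=9, depth 0.
Iteration 1: join on id=9 -> Classical (id 9, parent_id=8, depth 1).
Iteration 2: join on id=8 -> Toys (id 8, parent_id=7, depth 2).
Iteration 3: join on id=7 -> SciFi (id 7, parent_id=4, depth 3).
Iteration 4: join on id=4 -> Sports (id 4, parent_id=1, depth 4).
Iteration 5: join on id=1 -> Fantasy (id 1, parent_id=NULL, depth 5).
Iteration 6: parent_id is NULL; no match; recursion stops.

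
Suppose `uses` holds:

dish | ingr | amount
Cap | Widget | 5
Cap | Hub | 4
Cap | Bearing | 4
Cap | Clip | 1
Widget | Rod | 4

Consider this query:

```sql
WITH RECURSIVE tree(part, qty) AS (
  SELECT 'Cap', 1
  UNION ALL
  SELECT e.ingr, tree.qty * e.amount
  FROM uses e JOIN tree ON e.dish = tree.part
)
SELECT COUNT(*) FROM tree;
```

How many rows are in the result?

6

Base: (Cap, qty=1).
Iteration 1: components of {Cap} -> Bearing = 1*4 = 4, Clip = 1*1 = 1, Hub = 1*4 = 4, Widget = 1*5 = 5.
Iteration 2: components of {Bearing,Clip,Hub,Widget} -> Rod = 5*4 = 20.
Iteration 3: no further components; recursion stops.
Total rows emitted: 6.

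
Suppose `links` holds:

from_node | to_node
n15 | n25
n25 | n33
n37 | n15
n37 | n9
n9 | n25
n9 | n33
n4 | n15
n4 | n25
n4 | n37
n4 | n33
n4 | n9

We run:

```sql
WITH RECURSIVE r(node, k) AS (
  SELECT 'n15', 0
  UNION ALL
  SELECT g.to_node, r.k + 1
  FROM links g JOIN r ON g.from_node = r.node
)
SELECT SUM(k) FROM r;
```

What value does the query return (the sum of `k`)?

Base: (n15, k=0).
Iteration 1: edges from {n15} -> (n25, k=1).
Iteration 2: edges from {n25} -> (n33, k=2).
Iteration 3: no outgoing edges from {n33}; recursion stops.
SUM(k) = 0 + 1 + 2 = 3.

3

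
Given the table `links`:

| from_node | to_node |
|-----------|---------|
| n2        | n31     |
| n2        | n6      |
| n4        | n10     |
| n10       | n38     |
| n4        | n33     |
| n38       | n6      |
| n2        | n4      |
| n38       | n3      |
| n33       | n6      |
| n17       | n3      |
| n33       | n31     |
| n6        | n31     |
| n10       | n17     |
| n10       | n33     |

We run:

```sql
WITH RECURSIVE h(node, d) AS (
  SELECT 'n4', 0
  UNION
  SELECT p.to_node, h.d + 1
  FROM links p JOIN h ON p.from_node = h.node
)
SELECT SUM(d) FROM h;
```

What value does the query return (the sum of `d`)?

25

Base: (n4, d=0).
Iteration 1: edges from {n4} -> (n10, d=1), (n33, d=1).
Iteration 2: edges from {n10,n33} -> (n17, d=2), (n31, d=2), (n33, d=2), (n38, d=2), (n6, d=2).
Iteration 3: edges from {n17,n31,n33,n38,n6} -> (n3, d=3), (n31, d=3), (n6, d=3). [UNION drops 3 duplicate row(s)]
Iteration 4: edges from {n3,n31,n6} -> (n31, d=4).
Iteration 5: no outgoing edges from {n31}; recursion stops.
SUM(d) = 0 + 1 + 1 + 2 + 2 + 2 + 2 + 2 + 3 + 3 + 3 + 4 = 25.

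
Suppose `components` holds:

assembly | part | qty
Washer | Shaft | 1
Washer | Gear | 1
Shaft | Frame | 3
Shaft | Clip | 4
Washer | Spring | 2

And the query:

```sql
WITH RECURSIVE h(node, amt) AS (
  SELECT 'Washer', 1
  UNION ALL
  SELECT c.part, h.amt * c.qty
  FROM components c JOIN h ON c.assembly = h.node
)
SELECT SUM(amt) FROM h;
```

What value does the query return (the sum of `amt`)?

Base: (Washer, amt=1).
Iteration 1: components of {Washer} -> Gear = 1*1 = 1, Shaft = 1*1 = 1, Spring = 1*2 = 2.
Iteration 2: components of {Gear,Shaft,Spring} -> Clip = 1*4 = 4, Frame = 1*3 = 3.
Iteration 3: no further components; recursion stops.
SUM(amt) = 1 + 1 + 2 + 1 + 4 + 3 = 12.

12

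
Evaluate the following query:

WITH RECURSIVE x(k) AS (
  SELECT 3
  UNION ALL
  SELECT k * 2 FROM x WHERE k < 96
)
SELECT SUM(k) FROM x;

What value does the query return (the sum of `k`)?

Base: k=3.
Iteration 1: 3 < 96 holds -> k = 3 * 2 = 6.
Iteration 2: 6 < 96 holds -> k = 6 * 2 = 12.
Iteration 3: 12 < 96 holds -> k = 12 * 2 = 24.
Iteration 4: 24 < 96 holds -> k = 24 * 2 = 48.
Iteration 5: 48 < 96 holds -> k = 48 * 2 = 96.
Iteration 6: 96 < 96 fails; recursion stops.
SUM(k) = 3 + 6 + 12 + 24 + 48 + 96 = 189.

189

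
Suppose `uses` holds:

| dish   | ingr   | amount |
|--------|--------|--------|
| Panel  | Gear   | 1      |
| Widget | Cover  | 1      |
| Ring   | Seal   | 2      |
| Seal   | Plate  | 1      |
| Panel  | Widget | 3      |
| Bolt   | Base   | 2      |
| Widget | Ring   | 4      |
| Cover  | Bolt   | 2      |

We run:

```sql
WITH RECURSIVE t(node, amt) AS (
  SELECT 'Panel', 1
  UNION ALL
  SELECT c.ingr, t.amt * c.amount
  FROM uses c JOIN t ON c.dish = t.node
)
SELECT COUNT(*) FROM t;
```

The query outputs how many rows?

Base: (Panel, amt=1).
Iteration 1: components of {Panel} -> Gear = 1*1 = 1, Widget = 1*3 = 3.
Iteration 2: components of {Gear,Widget} -> Cover = 3*1 = 3, Ring = 3*4 = 12.
Iteration 3: components of {Cover,Ring} -> Bolt = 3*2 = 6, Seal = 12*2 = 24.
Iteration 4: components of {Bolt,Seal} -> Base = 6*2 = 12, Plate = 24*1 = 24.
Iteration 5: no further components; recursion stops.
Total rows emitted: 9.

9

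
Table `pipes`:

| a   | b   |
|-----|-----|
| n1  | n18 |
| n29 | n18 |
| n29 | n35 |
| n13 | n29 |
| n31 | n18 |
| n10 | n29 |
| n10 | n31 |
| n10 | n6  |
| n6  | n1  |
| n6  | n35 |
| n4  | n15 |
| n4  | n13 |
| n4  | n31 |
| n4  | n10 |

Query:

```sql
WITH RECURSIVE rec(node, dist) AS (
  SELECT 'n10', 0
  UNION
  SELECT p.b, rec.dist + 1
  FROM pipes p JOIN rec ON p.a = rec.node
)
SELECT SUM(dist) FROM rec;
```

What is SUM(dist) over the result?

12

Base: (n10, dist=0).
Iteration 1: edges from {n10} -> (n29, dist=1), (n31, dist=1), (n6, dist=1).
Iteration 2: edges from {n29,n31,n6} -> (n1, dist=2), (n18, dist=2), (n35, dist=2). [UNION drops 2 duplicate row(s)]
Iteration 3: edges from {n1,n18,n35} -> (n18, dist=3).
Iteration 4: no outgoing edges from {n18}; recursion stops.
SUM(dist) = 0 + 1 + 1 + 1 + 2 + 2 + 2 + 3 = 12.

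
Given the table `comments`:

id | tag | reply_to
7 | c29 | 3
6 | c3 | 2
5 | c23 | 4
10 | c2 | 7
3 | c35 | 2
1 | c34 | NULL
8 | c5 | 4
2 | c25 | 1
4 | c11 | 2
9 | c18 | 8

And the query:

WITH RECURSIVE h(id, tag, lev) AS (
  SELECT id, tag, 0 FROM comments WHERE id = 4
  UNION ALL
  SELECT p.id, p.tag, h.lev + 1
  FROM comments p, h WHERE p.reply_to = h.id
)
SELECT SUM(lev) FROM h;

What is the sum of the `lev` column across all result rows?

Base: id=4 (c11) at lev 0.
Iteration 1: rows with reply_to in {4} -> c23 (id 5, lev 1), c5 (id 8, lev 1).
Iteration 2: rows with reply_to in {5,8} -> c18 (id 9, lev 2).
Iteration 3: no rows with reply_to in {9}; recursion stops.
SUM(lev) = 0 + 1 + 1 + 2 = 4.

4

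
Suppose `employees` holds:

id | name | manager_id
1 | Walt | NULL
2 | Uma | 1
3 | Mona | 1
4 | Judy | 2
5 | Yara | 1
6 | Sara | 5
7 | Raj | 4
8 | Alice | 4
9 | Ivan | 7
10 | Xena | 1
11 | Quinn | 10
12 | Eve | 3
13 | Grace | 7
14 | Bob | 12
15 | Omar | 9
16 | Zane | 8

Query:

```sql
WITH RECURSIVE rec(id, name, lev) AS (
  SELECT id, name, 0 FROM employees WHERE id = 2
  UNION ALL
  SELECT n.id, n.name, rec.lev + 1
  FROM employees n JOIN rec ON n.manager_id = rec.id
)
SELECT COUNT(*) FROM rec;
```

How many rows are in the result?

8

Base: id=2 (Uma) at lev 0.
Iteration 1: rows with manager_id in {2} -> Judy (id 4, lev 1).
Iteration 2: rows with manager_id in {4} -> Raj (id 7, lev 2), Alice (id 8, lev 2).
Iteration 3: rows with manager_id in {7,8} -> Ivan (id 9, lev 3), Grace (id 13, lev 3), Zane (id 16, lev 3).
Iteration 4: rows with manager_id in {9,13,16} -> Omar (id 15, lev 4).
Iteration 5: no rows with manager_id in {15}; recursion stops.
Total rows emitted: 8.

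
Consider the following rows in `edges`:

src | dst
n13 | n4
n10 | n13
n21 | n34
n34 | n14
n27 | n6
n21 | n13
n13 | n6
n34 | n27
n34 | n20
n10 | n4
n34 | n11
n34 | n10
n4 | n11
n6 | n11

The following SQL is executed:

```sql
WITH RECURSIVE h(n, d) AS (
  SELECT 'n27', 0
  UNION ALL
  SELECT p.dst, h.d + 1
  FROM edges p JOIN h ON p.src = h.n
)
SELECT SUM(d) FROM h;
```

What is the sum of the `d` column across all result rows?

3

Base: (n27, d=0).
Iteration 1: edges from {n27} -> (n6, d=1).
Iteration 2: edges from {n6} -> (n11, d=2).
Iteration 3: no outgoing edges from {n11}; recursion stops.
SUM(d) = 0 + 1 + 2 = 3.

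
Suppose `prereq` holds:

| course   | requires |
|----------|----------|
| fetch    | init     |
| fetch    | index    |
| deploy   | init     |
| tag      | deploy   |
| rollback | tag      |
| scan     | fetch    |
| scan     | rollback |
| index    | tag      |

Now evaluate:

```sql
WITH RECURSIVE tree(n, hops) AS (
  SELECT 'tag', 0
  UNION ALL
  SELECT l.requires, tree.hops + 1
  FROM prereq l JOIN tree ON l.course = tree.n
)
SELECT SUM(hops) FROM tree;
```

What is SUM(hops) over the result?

Base: (tag, hops=0).
Iteration 1: edges from {tag} -> (deploy, hops=1).
Iteration 2: edges from {deploy} -> (init, hops=2).
Iteration 3: no outgoing edges from {init}; recursion stops.
SUM(hops) = 0 + 1 + 2 = 3.

3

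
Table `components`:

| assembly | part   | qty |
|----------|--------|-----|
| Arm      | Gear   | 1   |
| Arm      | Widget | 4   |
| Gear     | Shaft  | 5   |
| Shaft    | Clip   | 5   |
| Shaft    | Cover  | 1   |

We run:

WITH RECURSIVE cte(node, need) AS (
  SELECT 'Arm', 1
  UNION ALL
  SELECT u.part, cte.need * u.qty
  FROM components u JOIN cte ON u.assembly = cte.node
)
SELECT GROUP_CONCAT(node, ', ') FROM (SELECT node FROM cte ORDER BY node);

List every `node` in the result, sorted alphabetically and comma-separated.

Base: (Arm, need=1).
Iteration 1: components of {Arm} -> Gear = 1*1 = 1, Widget = 1*4 = 4.
Iteration 2: components of {Gear,Widget} -> Shaft = 1*5 = 5.
Iteration 3: components of {Shaft} -> Clip = 5*5 = 25, Cover = 5*1 = 5.
Iteration 4: no further components; recursion stops.

Arm, Clip, Cover, Gear, Shaft, Widget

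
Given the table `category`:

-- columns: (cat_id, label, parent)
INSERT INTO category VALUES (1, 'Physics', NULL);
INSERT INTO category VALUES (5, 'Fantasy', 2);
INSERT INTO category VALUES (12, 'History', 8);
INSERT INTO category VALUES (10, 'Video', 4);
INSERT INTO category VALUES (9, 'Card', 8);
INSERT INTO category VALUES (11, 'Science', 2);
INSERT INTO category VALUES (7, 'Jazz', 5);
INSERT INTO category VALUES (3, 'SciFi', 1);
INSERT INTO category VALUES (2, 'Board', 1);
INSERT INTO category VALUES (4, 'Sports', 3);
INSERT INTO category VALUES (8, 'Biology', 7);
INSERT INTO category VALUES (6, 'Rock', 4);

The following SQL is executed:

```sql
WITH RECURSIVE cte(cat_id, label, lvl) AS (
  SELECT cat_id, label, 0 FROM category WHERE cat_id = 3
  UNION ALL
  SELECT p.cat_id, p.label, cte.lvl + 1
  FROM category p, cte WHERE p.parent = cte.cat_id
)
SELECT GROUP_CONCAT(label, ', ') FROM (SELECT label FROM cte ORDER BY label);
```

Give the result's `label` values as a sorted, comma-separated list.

Base: cat_id=3 (SciFi) at lvl 0.
Iteration 1: rows with parent in {3} -> Sports (id 4, lvl 1).
Iteration 2: rows with parent in {4} -> Rock (id 6, lvl 2), Video (id 10, lvl 2).
Iteration 3: no rows with parent in {6,10}; recursion stops.

Rock, SciFi, Sports, Video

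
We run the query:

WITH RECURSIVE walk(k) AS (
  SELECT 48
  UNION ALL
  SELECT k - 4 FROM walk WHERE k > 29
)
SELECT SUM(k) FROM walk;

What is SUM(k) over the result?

228

Base: k=48.
Iteration 1: 48 > 29 holds -> k = 48 - 4 = 44.
Iteration 2: 44 > 29 holds -> k = 44 - 4 = 40.
Iteration 3: 40 > 29 holds -> k = 40 - 4 = 36.
Iteration 4: 36 > 29 holds -> k = 36 - 4 = 32.
Iteration 5: 32 > 29 holds -> k = 32 - 4 = 28.
Iteration 6: 28 > 29 fails; recursion stops.
SUM(k) = 48 + 44 + 40 + 36 + 32 + 28 = 228.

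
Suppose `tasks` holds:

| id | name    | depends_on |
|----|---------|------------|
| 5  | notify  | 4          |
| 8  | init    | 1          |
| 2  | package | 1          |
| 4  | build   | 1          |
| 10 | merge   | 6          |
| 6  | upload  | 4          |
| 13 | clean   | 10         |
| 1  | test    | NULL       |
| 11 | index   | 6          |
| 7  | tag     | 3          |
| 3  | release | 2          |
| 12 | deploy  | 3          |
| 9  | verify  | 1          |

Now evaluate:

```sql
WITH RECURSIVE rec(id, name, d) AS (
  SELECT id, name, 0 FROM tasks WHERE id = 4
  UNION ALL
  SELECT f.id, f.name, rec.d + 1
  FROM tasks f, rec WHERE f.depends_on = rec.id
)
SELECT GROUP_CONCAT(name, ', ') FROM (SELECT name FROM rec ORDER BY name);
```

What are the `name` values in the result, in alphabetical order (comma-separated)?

build, clean, index, merge, notify, upload

Base: id=4 (build) at d 0.
Iteration 1: rows with depends_on in {4} -> notify (id 5, d 1), upload (id 6, d 1).
Iteration 2: rows with depends_on in {5,6} -> merge (id 10, d 2), index (id 11, d 2).
Iteration 3: rows with depends_on in {10,11} -> clean (id 13, d 3).
Iteration 4: no rows with depends_on in {13}; recursion stops.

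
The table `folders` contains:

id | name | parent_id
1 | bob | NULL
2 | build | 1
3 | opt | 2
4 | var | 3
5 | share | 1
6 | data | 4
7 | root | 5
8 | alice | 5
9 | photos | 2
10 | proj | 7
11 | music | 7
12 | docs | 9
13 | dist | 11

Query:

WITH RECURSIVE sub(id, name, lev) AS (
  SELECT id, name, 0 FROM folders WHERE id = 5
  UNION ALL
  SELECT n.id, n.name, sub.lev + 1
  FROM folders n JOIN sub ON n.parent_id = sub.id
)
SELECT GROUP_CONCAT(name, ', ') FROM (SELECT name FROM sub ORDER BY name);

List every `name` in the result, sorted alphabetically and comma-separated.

alice, dist, music, proj, root, share

Base: id=5 (share) at lev 0.
Iteration 1: rows with parent_id in {5} -> root (id 7, lev 1), alice (id 8, lev 1).
Iteration 2: rows with parent_id in {7,8} -> proj (id 10, lev 2), music (id 11, lev 2).
Iteration 3: rows with parent_id in {10,11} -> dist (id 13, lev 3).
Iteration 4: no rows with parent_id in {13}; recursion stops.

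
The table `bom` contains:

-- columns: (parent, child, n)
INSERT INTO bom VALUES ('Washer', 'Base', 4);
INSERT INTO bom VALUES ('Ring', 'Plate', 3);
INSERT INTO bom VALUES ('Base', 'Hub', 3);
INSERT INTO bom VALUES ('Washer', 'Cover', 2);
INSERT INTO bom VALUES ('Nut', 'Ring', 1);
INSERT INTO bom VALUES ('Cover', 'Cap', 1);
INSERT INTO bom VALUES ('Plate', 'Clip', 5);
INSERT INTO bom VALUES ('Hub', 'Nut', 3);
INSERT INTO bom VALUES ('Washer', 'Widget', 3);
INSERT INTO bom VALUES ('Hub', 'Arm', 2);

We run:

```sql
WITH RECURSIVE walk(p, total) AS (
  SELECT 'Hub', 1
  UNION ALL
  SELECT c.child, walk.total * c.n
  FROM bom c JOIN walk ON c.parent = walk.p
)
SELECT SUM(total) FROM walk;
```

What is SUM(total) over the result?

Base: (Hub, total=1).
Iteration 1: components of {Hub} -> Arm = 1*2 = 2, Nut = 1*3 = 3.
Iteration 2: components of {Arm,Nut} -> Ring = 3*1 = 3.
Iteration 3: components of {Ring} -> Plate = 3*3 = 9.
Iteration 4: components of {Plate} -> Clip = 9*5 = 45.
Iteration 5: no further components; recursion stops.
SUM(total) = 1 + 3 + 2 + 3 + 9 + 45 = 63.

63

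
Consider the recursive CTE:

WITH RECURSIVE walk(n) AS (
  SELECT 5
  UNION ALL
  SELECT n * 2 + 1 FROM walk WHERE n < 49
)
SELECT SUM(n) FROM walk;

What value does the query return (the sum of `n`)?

Base: n=5.
Iteration 1: 5 < 49 holds -> n = 5 * 2 + 1 = 11.
Iteration 2: 11 < 49 holds -> n = 11 * 2 + 1 = 23.
Iteration 3: 23 < 49 holds -> n = 23 * 2 + 1 = 47.
Iteration 4: 47 < 49 holds -> n = 47 * 2 + 1 = 95.
Iteration 5: 95 < 49 fails; recursion stops.
SUM(n) = 5 + 11 + 23 + 47 + 95 = 181.

181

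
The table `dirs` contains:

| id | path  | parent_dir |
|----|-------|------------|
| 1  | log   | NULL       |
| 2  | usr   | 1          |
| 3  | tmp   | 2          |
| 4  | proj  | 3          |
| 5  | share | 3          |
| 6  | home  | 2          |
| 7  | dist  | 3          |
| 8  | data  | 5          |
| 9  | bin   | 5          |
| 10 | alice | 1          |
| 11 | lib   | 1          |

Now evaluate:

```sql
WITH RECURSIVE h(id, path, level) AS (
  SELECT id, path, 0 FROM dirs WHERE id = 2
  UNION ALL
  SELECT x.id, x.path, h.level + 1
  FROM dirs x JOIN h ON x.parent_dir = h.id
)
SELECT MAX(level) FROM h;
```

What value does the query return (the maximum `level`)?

Base: id=2 (usr) at level 0.
Iteration 1: rows with parent_dir in {2} -> tmp (id 3, level 1), home (id 6, level 1).
Iteration 2: rows with parent_dir in {3,6} -> proj (id 4, level 2), share (id 5, level 2), dist (id 7, level 2).
Iteration 3: rows with parent_dir in {4,5,7} -> data (id 8, level 3), bin (id 9, level 3).
Iteration 4: no rows with parent_dir in {8,9}; recursion stops.
level values: 0, 1, 1, 2, 2, 2, 3, 3; the maximum is 3.

3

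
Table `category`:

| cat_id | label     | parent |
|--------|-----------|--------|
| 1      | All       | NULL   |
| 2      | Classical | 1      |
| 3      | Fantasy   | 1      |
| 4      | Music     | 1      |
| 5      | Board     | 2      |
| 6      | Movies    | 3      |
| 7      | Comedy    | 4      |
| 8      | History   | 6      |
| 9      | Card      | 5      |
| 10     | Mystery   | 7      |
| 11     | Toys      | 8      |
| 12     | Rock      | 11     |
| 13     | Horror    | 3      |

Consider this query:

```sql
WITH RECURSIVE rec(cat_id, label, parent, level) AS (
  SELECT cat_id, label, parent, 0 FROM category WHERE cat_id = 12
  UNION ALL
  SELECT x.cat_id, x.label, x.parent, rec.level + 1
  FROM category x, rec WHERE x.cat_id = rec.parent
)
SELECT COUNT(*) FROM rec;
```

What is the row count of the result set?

6

Base: cat_id=12 (Rock), parent=11, level 0.
Iteration 1: join on cat_id=11 -> Toys (id 11, parent=8, level 1).
Iteration 2: join on cat_id=8 -> History (id 8, parent=6, level 2).
Iteration 3: join on cat_id=6 -> Movies (id 6, parent=3, level 3).
Iteration 4: join on cat_id=3 -> Fantasy (id 3, parent=1, level 4).
Iteration 5: join on cat_id=1 -> All (id 1, parent=NULL, level 5).
Iteration 6: parent is NULL; no match; recursion stops.
Total rows emitted: 6.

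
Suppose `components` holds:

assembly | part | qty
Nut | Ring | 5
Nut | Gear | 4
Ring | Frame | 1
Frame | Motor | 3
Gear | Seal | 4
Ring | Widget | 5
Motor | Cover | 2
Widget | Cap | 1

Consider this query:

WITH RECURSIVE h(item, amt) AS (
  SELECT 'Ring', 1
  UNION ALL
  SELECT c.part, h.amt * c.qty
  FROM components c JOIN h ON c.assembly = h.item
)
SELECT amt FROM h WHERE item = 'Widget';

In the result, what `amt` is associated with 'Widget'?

Base: (Ring, amt=1).
Iteration 1: components of {Ring} -> Frame = 1*1 = 1, Widget = 1*5 = 5.
Iteration 2: components of {Frame,Widget} -> Cap = 5*1 = 5, Motor = 1*3 = 3.
Iteration 3: components of {Cap,Motor} -> Cover = 3*2 = 6.
Iteration 4: no further components; recursion stops.

5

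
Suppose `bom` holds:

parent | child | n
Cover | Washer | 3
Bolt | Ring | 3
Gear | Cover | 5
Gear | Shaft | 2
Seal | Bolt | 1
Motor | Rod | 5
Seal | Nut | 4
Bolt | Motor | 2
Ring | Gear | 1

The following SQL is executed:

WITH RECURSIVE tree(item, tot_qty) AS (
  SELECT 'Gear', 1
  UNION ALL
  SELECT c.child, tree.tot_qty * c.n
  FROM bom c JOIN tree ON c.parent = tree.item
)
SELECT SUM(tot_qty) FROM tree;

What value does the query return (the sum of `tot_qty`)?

23

Base: (Gear, tot_qty=1).
Iteration 1: components of {Gear} -> Cover = 1*5 = 5, Shaft = 1*2 = 2.
Iteration 2: components of {Cover,Shaft} -> Washer = 5*3 = 15.
Iteration 3: no further components; recursion stops.
SUM(tot_qty) = 1 + 2 + 5 + 15 = 23.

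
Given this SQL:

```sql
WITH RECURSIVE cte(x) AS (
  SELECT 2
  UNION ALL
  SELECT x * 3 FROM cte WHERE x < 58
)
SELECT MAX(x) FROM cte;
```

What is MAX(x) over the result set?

162

Base: x=2.
Iteration 1: 2 < 58 holds -> x = 2 * 3 = 6.
Iteration 2: 6 < 58 holds -> x = 6 * 3 = 18.
Iteration 3: 18 < 58 holds -> x = 18 * 3 = 54.
Iteration 4: 54 < 58 holds -> x = 54 * 3 = 162.
Iteration 5: 162 < 58 fails; recursion stops.
x values: 2, 6, 18, 54, 162; the maximum is 162.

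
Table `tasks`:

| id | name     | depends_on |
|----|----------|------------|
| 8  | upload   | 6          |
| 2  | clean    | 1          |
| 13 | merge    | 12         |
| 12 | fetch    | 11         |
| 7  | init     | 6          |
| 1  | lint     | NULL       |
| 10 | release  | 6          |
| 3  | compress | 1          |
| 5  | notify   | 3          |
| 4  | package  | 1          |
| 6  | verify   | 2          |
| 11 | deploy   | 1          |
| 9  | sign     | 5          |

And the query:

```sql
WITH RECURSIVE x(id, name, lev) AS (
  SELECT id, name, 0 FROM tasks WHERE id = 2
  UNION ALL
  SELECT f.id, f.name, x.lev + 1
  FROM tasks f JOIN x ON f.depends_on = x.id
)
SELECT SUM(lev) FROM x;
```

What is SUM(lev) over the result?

7

Base: id=2 (clean) at lev 0.
Iteration 1: rows with depends_on in {2} -> verify (id 6, lev 1).
Iteration 2: rows with depends_on in {6} -> init (id 7, lev 2), upload (id 8, lev 2), release (id 10, lev 2).
Iteration 3: no rows with depends_on in {7,8,10}; recursion stops.
SUM(lev) = 0 + 1 + 2 + 2 + 2 = 7.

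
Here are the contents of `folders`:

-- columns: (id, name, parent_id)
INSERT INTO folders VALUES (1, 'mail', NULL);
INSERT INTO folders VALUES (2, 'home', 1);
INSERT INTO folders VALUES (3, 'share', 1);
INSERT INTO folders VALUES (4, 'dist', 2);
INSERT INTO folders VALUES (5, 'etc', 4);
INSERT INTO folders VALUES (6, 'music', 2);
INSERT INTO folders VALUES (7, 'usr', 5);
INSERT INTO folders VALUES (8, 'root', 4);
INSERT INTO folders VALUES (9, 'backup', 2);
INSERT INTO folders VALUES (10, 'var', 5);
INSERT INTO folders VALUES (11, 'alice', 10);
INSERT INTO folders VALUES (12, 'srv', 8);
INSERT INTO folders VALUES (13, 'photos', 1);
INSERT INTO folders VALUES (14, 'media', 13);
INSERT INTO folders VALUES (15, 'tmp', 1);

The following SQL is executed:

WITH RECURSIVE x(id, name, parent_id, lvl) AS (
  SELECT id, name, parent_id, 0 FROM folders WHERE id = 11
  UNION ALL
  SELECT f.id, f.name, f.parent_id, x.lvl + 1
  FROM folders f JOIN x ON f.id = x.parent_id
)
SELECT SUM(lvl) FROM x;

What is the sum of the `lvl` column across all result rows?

Base: id=11 (alice), parent_id=10, lvl 0.
Iteration 1: join on id=10 -> var (id 10, parent_id=5, lvl 1).
Iteration 2: join on id=5 -> etc (id 5, parent_id=4, lvl 2).
Iteration 3: join on id=4 -> dist (id 4, parent_id=2, lvl 3).
Iteration 4: join on id=2 -> home (id 2, parent_id=1, lvl 4).
Iteration 5: join on id=1 -> mail (id 1, parent_id=NULL, lvl 5).
Iteration 6: parent_id is NULL; no match; recursion stops.
SUM(lvl) = 0 + 1 + 2 + 3 + 4 + 5 = 15.

15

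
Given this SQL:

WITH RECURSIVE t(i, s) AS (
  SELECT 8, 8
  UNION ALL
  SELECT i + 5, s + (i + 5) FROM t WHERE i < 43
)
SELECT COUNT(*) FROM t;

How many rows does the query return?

8

Base: i=8, s=8.
Iteration 1: 8 < 43 holds -> i = 8 + 5 = 13, s = 8 + 13 = 21.
Iteration 2: 13 < 43 holds -> i = 13 + 5 = 18, s = 21 + 18 = 39.
Iteration 3: 18 < 43 holds -> i = 18 + 5 = 23, s = 39 + 23 = 62.
Iteration 4: 23 < 43 holds -> i = 23 + 5 = 28, s = 62 + 28 = 90.
Iteration 5: 28 < 43 holds -> i = 28 + 5 = 33, s = 90 + 33 = 123.
Iteration 6: 33 < 43 holds -> i = 33 + 5 = 38, s = 123 + 38 = 161.
Iteration 7: 38 < 43 holds -> i = 38 + 5 = 43, s = 161 + 43 = 204.
Iteration 8: 43 < 43 fails; recursion stops.
Total rows emitted: 8.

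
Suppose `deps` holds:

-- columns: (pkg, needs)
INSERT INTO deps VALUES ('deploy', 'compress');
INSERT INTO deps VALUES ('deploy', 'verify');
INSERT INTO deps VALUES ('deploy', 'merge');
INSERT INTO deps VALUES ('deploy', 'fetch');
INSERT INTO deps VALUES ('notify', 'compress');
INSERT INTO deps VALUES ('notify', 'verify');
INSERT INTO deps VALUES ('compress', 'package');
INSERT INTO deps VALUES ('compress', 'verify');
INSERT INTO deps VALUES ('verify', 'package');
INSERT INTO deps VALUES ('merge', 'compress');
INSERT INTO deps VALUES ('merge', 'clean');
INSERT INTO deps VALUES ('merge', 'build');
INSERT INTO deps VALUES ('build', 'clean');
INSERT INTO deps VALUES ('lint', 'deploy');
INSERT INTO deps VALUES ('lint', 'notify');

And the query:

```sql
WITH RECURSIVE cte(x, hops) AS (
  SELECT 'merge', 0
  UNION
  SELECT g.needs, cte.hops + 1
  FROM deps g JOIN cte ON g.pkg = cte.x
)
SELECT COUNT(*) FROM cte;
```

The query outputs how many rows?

Base: (merge, hops=0).
Iteration 1: edges from {merge} -> (build, hops=1), (clean, hops=1), (compress, hops=1).
Iteration 2: edges from {build,clean,compress} -> (clean, hops=2), (package, hops=2), (verify, hops=2).
Iteration 3: edges from {clean,package,verify} -> (package, hops=3).
Iteration 4: no outgoing edges from {package}; recursion stops.
Total rows emitted: 8.

8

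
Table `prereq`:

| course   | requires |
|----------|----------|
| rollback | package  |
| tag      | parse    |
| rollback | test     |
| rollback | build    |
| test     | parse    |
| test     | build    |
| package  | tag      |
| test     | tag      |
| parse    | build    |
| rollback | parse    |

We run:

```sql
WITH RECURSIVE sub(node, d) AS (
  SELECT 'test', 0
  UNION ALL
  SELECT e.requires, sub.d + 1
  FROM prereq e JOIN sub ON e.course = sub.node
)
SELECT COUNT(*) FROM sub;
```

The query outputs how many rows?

Base: (test, d=0).
Iteration 1: edges from {test} -> (build, d=1), (parse, d=1), (tag, d=1).
Iteration 2: edges from {build,parse,tag} -> (build, d=2), (parse, d=2).
Iteration 3: edges from {build,parse} -> (build, d=3).
Iteration 4: no outgoing edges from {build}; recursion stops.
Total rows emitted: 7.

7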